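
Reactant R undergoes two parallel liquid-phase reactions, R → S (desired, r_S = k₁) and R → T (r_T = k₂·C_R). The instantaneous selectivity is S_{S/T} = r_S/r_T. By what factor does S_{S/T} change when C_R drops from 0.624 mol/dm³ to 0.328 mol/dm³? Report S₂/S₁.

S_{S/T} = (k₁/k₂)·C_R⁻¹, so S₂/S₁ = (C_{R,2}/C_{R,1})⁻¹.
= 0.624/0.328 = 1.90.

1.90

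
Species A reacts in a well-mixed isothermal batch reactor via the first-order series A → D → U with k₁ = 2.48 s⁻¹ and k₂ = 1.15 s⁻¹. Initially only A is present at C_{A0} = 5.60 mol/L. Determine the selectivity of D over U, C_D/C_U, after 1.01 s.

Solving the coupled first-order balances gives C_D(t) = [k₁/(k₂−k₁)]·C_{A0}·(e^(−k₁t) − e^(−k₂t)).
e^(−k₁t) = e^(−2.48×1.01) = e^(−2.505) = 0.08169; e^(−k₂t) = e^(−1.161) = 0.3130.
C_D = 2.48×5.60/(1.15−2.48) × (0.08169−0.3130) = (-10.44)×(-0.2313) = 2.416 mol/L.
C_A = C_{A0}e^(−k₁t) = 0.4575 mol/L, so C_U = C_{A0}−C_A−C_D = 2.727 mol/L; C_D/C_U = 0.886.

0.886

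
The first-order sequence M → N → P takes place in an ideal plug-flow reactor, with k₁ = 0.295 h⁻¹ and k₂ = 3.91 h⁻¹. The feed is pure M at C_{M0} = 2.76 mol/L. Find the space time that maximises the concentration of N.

Setting dC_N/dτ = 0 gives τ_opt = ln(k₂/k₁)/(k₂−k₁).
= ln(3.91/0.295)/(3.91−0.295) = ln(13.25)/3.615 = 2.584/3.615 = 0.715 h.

0.715 h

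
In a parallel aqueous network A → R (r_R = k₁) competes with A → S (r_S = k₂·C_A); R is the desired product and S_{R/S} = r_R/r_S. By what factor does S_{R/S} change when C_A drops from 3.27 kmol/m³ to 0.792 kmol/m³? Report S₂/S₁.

S_{R/S} = (k₁/k₂)·C_A⁻¹, so S₂/S₁ = (C_{A,2}/C_{A,1})⁻¹.
= 3.27/0.792 = 4.13.
Selectivity toward R rises as C_A falls — low-concentration operation is favoured.

4.13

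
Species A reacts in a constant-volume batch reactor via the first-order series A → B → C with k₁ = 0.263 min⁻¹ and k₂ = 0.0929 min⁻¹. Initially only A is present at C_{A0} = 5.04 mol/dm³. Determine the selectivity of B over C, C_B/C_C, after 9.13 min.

For first-order series with pure A initially, C_B(t) = k₁C_{A0}/(k₂−k₁)·(e^(−k₁t) − e^(−k₂t)).
e^(−k₁t) = e^(−0.263×9.13) = e^(−2.401) = 0.09061; e^(−k₂t) = e^(−0.8482) = 0.4282.
C_B = 0.263×5.04/(0.0929−0.263) × (0.09061−0.4282) = (-7.793)×(-0.3376) = 2.631 mol/dm³.
C_A = C_{A0}e^(−k₁t) = 0.4567 mol/dm³, so C_C = C_{A0}−C_A−C_B = 1.953 mol/dm³; C_B/C_C = 1.35.

1.35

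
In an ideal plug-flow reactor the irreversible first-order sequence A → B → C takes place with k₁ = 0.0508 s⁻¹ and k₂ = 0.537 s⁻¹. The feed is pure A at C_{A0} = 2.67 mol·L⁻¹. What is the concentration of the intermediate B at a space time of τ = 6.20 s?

0.194 mol·L⁻¹

The intermediate concentration in a first-order A→B→C sequence is C_B = k₁C_{A0}(e^(−k₁τ) − e^(−k₂τ))/(k₂−k₁).
e^(−k₁τ) = e^(−0.0508×6.20) = e^(−0.3150) = 0.7298; e^(−k₂τ) = e^(−3.329) = 0.03581.
C_B = 0.0508×2.67/(0.537−0.0508) × (0.7298−0.03581) = 0.2790×0.6940 = 0.1936 mol·L⁻¹.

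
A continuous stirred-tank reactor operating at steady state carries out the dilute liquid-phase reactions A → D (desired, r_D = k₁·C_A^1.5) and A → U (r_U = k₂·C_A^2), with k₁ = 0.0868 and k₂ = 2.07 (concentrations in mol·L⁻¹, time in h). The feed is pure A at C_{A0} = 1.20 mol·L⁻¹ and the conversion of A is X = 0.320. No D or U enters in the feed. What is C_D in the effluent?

0.0170 mol·L⁻¹

Exit C_A = C_{A0}(1−X) = 1.20×0.680 = 0.8160 mol·L⁻¹.
A CSTR operates uniformly at the exit composition, giving r_D = 0.06398 and r_U = 1.378 (each k·C_A^n at C_A = 0.8160).
Fraction of consumed A going to D: r_D/(r_D+r_U) = 0.04436.
C_D = 0.04436·C_{A0}·X = 0.04436×1.20×0.320 = 0.0170 mol·L⁻¹.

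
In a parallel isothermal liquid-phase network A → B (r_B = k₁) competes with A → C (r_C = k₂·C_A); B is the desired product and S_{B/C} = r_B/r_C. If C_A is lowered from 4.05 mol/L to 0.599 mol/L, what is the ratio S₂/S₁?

S_{B/C} = (k₁/k₂)·C_A⁻¹, so S₂/S₁ = (C_{A,2}/C_{A,1})⁻¹.
= 4.05/0.599 = 6.76.
Selectivity toward B rises as C_A falls — low-concentration operation is favoured.

6.76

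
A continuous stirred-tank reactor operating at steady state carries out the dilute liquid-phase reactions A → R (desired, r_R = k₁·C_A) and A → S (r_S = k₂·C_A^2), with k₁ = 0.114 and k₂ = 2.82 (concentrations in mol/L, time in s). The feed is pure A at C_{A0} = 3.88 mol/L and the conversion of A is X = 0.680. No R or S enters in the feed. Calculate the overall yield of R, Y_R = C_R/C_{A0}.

Exit C_A = C_{A0}(1−X) = 3.88×0.320 = 1.242 mol/L.
Rates in a CSTR are evaluated at the outlet concentration: r_R = 0.114×1.242 = 0.1415, r_S = 2.82×1.242^2 = 4.347.
Fraction of consumed A going to R: r_R/(r_R+r_S) = 0.03153.
C_R = 0.03153·C_{A0}·X = 0.03153×3.88×0.680 = 0.0832 mol/L; Y_R = C_R/C_{A0} = 0.0214.

0.0214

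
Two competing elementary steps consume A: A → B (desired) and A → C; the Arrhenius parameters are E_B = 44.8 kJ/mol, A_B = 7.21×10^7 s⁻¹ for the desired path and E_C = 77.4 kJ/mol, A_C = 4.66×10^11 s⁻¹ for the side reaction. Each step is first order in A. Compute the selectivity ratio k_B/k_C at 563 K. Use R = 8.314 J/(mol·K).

Since both paths have the same order in A, the concentration cancels and S_{B/C} = k_B/k_C = (A_B/A_C)·exp[(E_C−E_B)/(RT)].
(E_C−E_B)/(RT) = (77.4−44.8)×10³/(8.314×563) = 32600/4681 = 6.965.
k_B/k_C = (7.21×10^7/4.66×10^11)·exp(6.965) = 1.547×10^-4 × 1059 = 0.164.

0.164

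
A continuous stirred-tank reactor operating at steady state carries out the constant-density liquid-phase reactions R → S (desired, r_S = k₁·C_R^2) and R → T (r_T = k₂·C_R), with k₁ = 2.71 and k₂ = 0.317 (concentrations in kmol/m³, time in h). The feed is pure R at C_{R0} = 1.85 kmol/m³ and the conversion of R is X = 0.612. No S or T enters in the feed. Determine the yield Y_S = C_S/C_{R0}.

0.526

Exit C_R = C_{R0}(1−X) = 1.85×0.388 = 0.7178 kmol/m³.
A CSTR operates uniformly at the exit composition, giving r_S = 1.396 and r_T = 0.2275 (each k·C_R^n at C_R = 0.7178).
Fraction of consumed R going to S: r_S/(r_S+r_T) = 0.8599.
C_S = 0.8599·C_{R0}·X = 0.8599×1.85×0.612 = 0.974 kmol/m³; Y_S = C_S/C_{R0} = 0.526.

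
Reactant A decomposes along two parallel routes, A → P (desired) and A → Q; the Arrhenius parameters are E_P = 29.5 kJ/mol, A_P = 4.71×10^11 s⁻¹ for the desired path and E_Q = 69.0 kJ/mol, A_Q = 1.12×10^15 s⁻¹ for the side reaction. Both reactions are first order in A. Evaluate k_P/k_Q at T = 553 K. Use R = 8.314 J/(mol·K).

With equal orders, S_{P/Q} = k_P/k_Q = (A_P/A_Q)·exp[(E_Q−E_P)/(RT)].
(E_Q−E_P)/(RT) = (69.0−29.5)×10³/(8.314×553) = 39500/4598 = 8.591.
k_P/k_Q = (4.71×10^11/1.12×10^15)·exp(8.591) = 4.205×10^-4 × 5385 = 2.26.
Since E_P < E_Q, lowering the temperature improves selectivity toward P.

2.26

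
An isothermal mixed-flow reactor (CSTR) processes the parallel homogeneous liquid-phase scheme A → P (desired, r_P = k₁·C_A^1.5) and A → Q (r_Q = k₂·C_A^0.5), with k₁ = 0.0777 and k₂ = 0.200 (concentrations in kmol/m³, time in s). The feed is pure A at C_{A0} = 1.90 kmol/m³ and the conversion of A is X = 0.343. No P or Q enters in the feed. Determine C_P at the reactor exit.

0.213 kmol/m³

Exit C_A = C_{A0}(1−X) = 1.90×0.657 = 1.248 kmol/m³.
Rates in a CSTR are evaluated at the outlet concentration: r_P = 0.0777×1.248^1.5 = 0.1084, r_Q = 0.200×1.248^0.5 = 0.2235.
Fraction of consumed A going to P: r_P/(r_P+r_Q) = 0.3266.
C_P = 0.3266·C_{A0}·X = 0.3266×1.90×0.343 = 0.213 kmol/m³.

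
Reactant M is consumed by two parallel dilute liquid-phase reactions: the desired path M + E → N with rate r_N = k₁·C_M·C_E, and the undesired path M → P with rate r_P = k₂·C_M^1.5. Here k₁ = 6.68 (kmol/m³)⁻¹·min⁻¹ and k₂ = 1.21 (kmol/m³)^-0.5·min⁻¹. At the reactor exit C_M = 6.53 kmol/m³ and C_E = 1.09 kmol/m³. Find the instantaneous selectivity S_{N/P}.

2.35

S_{N/P} = r_N/r_P = (k₁·C_M·C_E)/(k₂·C_M^1.5) = (k₁/k₂)·C_M^-0.5·C_E.
= (6.68×6.530×1.090) / (1.21×6.530^1.5) = 47.55/20.19 = 2.35.
The undesired path is higher order in M, so low C_M (CSTR or dilute feed) favours N.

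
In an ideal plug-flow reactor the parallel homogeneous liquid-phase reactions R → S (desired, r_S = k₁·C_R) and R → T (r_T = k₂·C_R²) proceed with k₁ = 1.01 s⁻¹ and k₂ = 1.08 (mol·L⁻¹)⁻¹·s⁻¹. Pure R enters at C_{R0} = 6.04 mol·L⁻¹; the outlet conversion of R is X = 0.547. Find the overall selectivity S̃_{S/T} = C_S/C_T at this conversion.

0.222

C_R = C_{R0}(1−X) = 2.736 mol·L⁻¹.
Along a PFR/batch, dC_S/dC_R = −r_S/(r_S+r_T) = −k₁/(k₁+k₂·C_R).
Integrating from C_{R0} to C_R: C_S = (1.01/1.08)·ln[(1.01+1.08·6.04)/(1.01+1.08·2.74)] = 0.9352·ln(7.533/3.965) = 0.6002 mol·L⁻¹.
C_T = (C_{R0}−C_R)−C_S = 2.704 mol·L⁻¹; S̃_{S/T} = 0.6002/2.704 = 0.222.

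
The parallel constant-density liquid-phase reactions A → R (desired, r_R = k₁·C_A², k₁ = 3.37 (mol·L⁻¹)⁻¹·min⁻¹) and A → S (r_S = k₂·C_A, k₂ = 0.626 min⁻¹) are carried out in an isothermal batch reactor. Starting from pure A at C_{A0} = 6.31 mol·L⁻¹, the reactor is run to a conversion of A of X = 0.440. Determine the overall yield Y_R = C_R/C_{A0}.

C_A = C_{A0}(1−X) = 3.534 mol·L⁻¹.
Along a PFR/batch, dC_S/dC_A = −r_S/(r_R+r_S) = −k₂/(k₂+k₁·C_A).
Integrating from C_{A0} to C_A: C_S = (0.626/3.37)·ln[(0.626+3.37·6.31)/(0.626+3.37·3.53)] = 0.1858·ln(21.89/12.53) = 0.1036 mol·L⁻¹.
Then C_R = (C_{A0}−C_A) − C_S = 2.776 − 0.1036 = 2.673 mol·L⁻¹.
Y_R = C_R/C_{A0} = 2.673/6.31 = 0.424.

0.424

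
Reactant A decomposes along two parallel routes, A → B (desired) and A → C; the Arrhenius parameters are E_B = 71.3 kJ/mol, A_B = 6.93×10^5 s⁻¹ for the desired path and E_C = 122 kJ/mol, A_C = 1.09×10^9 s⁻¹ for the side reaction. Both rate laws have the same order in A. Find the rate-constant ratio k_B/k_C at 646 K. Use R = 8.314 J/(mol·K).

k_B/k_C = (A_B/A_C)·exp[−(E_B−E_C)/(RT)] = (A_B/A_C)·exp[(E_C−E_B)/(RT)].
(E_C−E_B)/(RT) = (122−71.3)×10³/(8.314×646) = 50700/5371 = 9.440.
k_B/k_C = (6.93×10^5/1.09×10^9)·exp(9.440) = 6.358×10^-4 × 12580 = 8.00.

8.00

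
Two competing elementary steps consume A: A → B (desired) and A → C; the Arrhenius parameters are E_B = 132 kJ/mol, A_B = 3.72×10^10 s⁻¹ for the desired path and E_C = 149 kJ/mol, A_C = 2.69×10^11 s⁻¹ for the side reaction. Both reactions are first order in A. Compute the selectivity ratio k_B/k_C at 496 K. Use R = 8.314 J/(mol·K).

8.53

k_B/k_C = (A_B/A_C)·exp[−(E_B−E_C)/(RT)] = (A_B/A_C)·exp[(E_C−E_B)/(RT)].
(E_C−E_B)/(RT) = (149−132)×10³/(8.314×496) = 17000/4124 = 4.122.
k_B/k_C = (3.72×10^10/2.69×10^11)·exp(4.122) = 0.1383 × 61.71 = 8.53.
Since E_B < E_C, lowering the temperature improves selectivity toward B.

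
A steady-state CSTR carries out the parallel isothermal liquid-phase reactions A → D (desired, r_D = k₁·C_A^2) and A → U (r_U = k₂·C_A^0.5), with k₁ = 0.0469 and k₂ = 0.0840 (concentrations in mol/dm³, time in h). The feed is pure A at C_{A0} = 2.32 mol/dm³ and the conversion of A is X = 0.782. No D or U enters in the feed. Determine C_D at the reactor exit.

0.303 mol/dm³

Exit C_A = C_{A0}(1−X) = 2.32×0.218 = 0.5058 mol/dm³.
A CSTR operates uniformly at the exit composition, giving r_D = 0.01200 and r_U = 0.05974 (each k·C_A^n at C_A = 0.5058).
Fraction of consumed A going to D: r_D/(r_D+r_U) = 0.1672.
C_D = 0.1672·C_{A0}·X = 0.1672×2.32×0.782 = 0.303 mol/dm³.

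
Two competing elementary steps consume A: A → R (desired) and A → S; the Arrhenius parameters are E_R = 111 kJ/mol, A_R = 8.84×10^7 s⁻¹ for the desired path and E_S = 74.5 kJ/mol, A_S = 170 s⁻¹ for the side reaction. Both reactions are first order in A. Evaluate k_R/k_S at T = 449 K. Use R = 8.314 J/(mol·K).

With equal orders, S_{R/S} = k_R/k_S = (A_R/A_S)·exp[(E_S−E_R)/(RT)].
(E_S−E_R)/(RT) = (74.5−111)×10³/(8.314×449) = -36500/3733 = -9.778.
k_R/k_S = (8.84×10^7/170)·exp(-9.778) = 5.200×10^5 × 5.670×10^-5 = 29.5.

29.5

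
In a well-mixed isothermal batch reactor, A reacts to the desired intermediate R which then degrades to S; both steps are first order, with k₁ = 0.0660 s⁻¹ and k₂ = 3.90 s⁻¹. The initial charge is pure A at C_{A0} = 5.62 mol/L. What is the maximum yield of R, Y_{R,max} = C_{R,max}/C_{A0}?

At the optimum, C_{R,max}/C_{A0} = (k₁/k₂)^[k₂/(k₂−k₁)].
= (0.0660/3.90)^(3.90/(3.90−0.0660)) = (0.01692)^(1.017) = 0.01578.

0.0158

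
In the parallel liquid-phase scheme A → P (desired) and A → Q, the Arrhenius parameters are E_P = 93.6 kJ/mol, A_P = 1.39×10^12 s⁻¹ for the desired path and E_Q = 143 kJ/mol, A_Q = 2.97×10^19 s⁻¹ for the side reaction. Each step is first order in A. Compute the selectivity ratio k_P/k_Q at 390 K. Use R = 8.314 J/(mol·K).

With equal orders, S_{P/Q} = k_P/k_Q = (A_P/A_Q)·exp[(E_Q−E_P)/(RT)].
(E_Q−E_P)/(RT) = (143−93.6)×10³/(8.314×390) = 49400/3242 = 15.24.
k_P/k_Q = (1.39×10^12/2.97×10^19)·exp(15.24) = 4.680×10^-8 × 4.136×10^6 = 0.194.

0.194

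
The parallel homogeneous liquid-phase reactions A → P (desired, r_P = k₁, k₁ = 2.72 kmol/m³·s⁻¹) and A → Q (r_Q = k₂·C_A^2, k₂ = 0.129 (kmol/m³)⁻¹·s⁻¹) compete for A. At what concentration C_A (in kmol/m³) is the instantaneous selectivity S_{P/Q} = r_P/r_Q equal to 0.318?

8.14 kmol/m³

S_{P/Q} = (k₁/k₂)·C_A^-2 ⇒ C_A = (S·k₂/k₁)^(-0.5).
= (0.318×0.129/2.72)^(-0.5) = (0.01508)^(-0.5) = 8.14 kmol/m³.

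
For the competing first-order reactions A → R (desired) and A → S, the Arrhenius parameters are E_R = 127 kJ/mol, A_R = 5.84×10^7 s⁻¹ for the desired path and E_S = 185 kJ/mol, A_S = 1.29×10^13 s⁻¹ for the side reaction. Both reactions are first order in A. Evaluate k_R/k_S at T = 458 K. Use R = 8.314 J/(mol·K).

Since both paths have the same order in A, the concentration cancels and S_{R/S} = k_R/k_S = (A_R/A_S)·exp[(E_S−E_R)/(RT)].
(E_S−E_R)/(RT) = (185−127)×10³/(8.314×458) = 58000/3808 = 15.23.
k_R/k_S = (5.84×10^7/1.29×10^13)·exp(15.23) = 4.527×10^-6 × 4.122×10^6 = 18.7.

18.7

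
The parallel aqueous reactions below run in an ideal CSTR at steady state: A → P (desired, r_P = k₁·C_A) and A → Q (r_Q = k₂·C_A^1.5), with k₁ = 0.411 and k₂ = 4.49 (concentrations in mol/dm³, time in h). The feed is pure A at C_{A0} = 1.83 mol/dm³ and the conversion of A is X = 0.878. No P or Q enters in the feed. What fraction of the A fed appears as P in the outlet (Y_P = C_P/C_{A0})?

0.142

Exit C_A = C_{A0}(1−X) = 1.83×0.122 = 0.2233 mol/dm³.
Rates in a CSTR are evaluated at the outlet concentration: r_P = 0.411×0.2233 = 0.09176, r_Q = 4.49×0.2233^1.5 = 0.4737.
Fraction of consumed A going to P: r_P/(r_P+r_Q) = 0.1623.
C_P = 0.1623·C_{A0}·X = 0.1623×1.83×0.878 = 0.261 mol/dm³; Y_P = C_P/C_{A0} = 0.142.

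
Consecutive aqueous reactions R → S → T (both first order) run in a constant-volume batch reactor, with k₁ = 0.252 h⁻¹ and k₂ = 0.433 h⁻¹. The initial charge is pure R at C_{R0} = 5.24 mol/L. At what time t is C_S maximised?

2.99 h

The intermediate peaks when r₁ = r₂, i.e. k₁e^(−k₁t) = k₂e^(−k₂t), giving t_opt = ln(k₂/k₁)/(k₂−k₁).
= ln(0.433/0.252)/(0.433−0.252) = ln(1.718)/0.1810 = 0.5413/0.1810 = 2.99 h.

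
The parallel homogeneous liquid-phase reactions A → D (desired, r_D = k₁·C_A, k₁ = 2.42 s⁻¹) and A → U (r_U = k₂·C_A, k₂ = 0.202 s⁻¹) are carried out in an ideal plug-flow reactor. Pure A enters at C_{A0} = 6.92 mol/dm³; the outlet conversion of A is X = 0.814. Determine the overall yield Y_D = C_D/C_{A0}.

C_A = C_{A0}(1−X) = 1.287 mol/dm³.
Both paths are first order in A, so the instantaneous fraction to D is constant: dC_D/d(−C_A) = k₁/(k₁+k₂) = 0.9230.
C_D = 0.9230·(C_{A0}−C_A) = 0.9230×5.633 = 5.20 mol/dm³.
Y_D = C_D/C_{A0} = 5.199/6.92 = 0.751.

0.751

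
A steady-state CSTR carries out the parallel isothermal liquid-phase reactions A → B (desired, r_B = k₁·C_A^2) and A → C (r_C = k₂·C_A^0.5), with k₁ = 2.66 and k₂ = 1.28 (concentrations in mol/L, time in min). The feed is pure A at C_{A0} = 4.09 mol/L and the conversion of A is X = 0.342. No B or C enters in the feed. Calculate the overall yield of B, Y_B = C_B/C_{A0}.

0.308

Exit C_A = C_{A0}(1−X) = 4.09×0.658 = 2.691 mol/L.
Rates in a CSTR are evaluated at the outlet concentration: r_B = 2.66×2.691^2 = 19.27, r_C = 1.28×2.691^0.5 = 2.100.
Fraction of consumed A going to B: r_B/(r_B+r_C) = 0.9017.
C_B = 0.9017·C_{A0}·X = 0.9017×4.09×0.342 = 1.26 mol/L; Y_B = C_B/C_{A0} = 0.308.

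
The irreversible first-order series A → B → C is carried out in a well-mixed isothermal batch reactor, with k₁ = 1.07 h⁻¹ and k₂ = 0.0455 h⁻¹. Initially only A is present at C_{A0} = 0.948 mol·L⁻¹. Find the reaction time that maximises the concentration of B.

3.08 h

The intermediate peaks when r₁ = r₂, i.e. k₁e^(−k₁t) = k₂e^(−k₂t), giving t_opt = ln(k₂/k₁)/(k₂−k₁).
= ln(0.0455/1.07)/(0.0455−1.07) = ln(0.04252)/-1.024 = -3.158/-1.024 = 3.08 h.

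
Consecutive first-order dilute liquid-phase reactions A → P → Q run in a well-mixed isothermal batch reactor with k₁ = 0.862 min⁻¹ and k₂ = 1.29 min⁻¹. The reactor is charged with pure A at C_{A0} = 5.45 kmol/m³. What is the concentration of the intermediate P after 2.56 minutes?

0.804 kmol/m³

The intermediate concentration in a first-order A→B→C sequence is C_P = k₁C_{A0}(e^(−k₁t) − e^(−k₂t))/(k₂−k₁).
e^(−k₁t) = e^(−0.862×2.56) = e^(−2.207) = 0.1101; e^(−k₂t) = e^(−3.302) = 0.03679.
C_P = 0.862×5.45/(1.29−0.862) × (0.1101−0.03679) = 10.98×0.07327 = 0.8042 kmol/m³.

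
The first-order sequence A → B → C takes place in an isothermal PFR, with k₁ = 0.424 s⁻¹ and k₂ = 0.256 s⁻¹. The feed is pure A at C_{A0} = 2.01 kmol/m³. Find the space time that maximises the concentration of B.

3.00 s

For first-order series the maximum of C_B occurs at τ_opt = ln(k₂/k₁)/(k₂−k₁).
= ln(0.256/0.424)/(0.256−0.424) = ln(0.6038)/-0.1680 = -0.5046/-0.1680 = 3.00 s.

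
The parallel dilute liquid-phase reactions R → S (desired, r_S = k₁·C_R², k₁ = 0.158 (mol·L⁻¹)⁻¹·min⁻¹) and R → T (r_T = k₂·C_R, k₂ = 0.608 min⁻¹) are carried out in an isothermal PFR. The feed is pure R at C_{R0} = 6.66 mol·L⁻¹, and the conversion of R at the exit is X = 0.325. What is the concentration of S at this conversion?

1.28 mol·L⁻¹

C_R = C_{R0}(1−X) = 4.496 mol·L⁻¹.
Along a PFR/batch, dC_T/dC_R = −r_T/(r_S+r_T) = −k₂/(k₂+k₁·C_R).
Integrating from C_{R0} to C_R: C_T = (0.608/0.158)·ln[(0.608+0.158·6.66)/(0.608+0.158·4.50)] = 3.848·ln(1.660/1.318) = 0.8876 mol·L⁻¹.
Then C_S = (C_{R0}−C_R) − C_T = 2.164 − 0.8876 = 1.277 mol·L⁻¹.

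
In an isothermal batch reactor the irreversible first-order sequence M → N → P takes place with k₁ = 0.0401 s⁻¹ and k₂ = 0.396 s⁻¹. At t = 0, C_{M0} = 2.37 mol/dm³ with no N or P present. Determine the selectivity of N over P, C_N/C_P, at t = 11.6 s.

0.230

For first-order series with pure M initially, C_N(t) = k₁C_{M0}/(k₂−k₁)·(e^(−k₁t) − e^(−k₂t)).
e^(−k₁t) = e^(−0.0401×11.6) = e^(−0.4652) = 0.6280; e^(−k₂t) = e^(−4.594) = 0.01012.
C_N = 0.0401×2.37/(0.396−0.0401) × (0.6280−0.01012) = 0.2670×0.6179 = 0.1650 mol/dm³.
C_M = C_{M0}e^(−k₁t) = 1.488 mol/dm³, so C_P = C_{M0}−C_M−C_N = 0.7166 mol/dm³; C_N/C_P = 0.230.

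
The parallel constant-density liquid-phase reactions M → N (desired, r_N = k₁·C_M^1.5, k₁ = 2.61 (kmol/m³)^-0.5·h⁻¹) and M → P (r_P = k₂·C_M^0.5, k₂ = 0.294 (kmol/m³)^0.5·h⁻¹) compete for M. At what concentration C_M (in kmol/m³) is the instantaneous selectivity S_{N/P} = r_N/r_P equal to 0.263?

0.0296 kmol/m³

S_{N/P} = (k₁/k₂)·C_M ⇒ C_M = S·k₂/k₁.
= 0.263×0.294/2.61 = 0.0296 kmol/m³.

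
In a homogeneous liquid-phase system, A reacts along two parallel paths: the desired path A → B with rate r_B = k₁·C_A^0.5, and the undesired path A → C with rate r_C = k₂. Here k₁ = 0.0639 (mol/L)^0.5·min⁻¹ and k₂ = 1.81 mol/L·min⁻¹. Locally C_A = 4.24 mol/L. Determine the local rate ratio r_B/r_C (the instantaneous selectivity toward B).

S_{B/C} = r_B/r_C = (k₁·C_A^0.5)/(k₂) = (k₁/k₂)·C_A^0.5.
= (0.0639×4.240^0.5) / (1.81) = 0.1316/1.810 = 0.0727.
Since the desired path is higher order in A, keeping C_A high (PFR or concentrated feed) favours B.

0.0727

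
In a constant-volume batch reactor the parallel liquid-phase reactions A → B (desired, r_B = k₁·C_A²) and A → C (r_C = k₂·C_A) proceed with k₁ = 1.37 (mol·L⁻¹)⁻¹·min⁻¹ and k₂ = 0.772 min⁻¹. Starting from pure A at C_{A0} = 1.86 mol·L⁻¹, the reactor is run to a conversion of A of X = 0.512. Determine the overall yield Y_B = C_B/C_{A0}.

0.361

C_A = C_{A0}(1−X) = 0.9077 mol·L⁻¹.
Along a PFR/batch, dC_C/dC_A = −r_C/(r_B+r_C) = −k₂/(k₂+k₁·C_A).
Integrating from C_{A0} to C_A: C_C = (0.772/1.37)·ln[(0.772+1.37·1.86)/(0.772+1.37·0.908)] = 0.5635·ln(3.320/2.016) = 0.2813 mol·L⁻¹.
Then C_B = (C_{A0}−C_A) − C_C = 0.9523 − 0.2813 = 0.6710 mol·L⁻¹.
Y_B = C_B/C_{A0} = 0.6710/1.86 = 0.361.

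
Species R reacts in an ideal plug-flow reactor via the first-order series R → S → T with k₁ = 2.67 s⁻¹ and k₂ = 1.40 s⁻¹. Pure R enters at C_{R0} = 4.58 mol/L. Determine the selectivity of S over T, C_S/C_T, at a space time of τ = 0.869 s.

0.857

Solving the coupled first-order balances gives C_S(τ) = [k₁/(k₂−k₁)]·C_{R0}·(e^(−k₁τ) − e^(−k₂τ)).
e^(−k₁τ) = e^(−2.67×0.869) = e^(−2.320) = 0.09825; e^(−k₂τ) = e^(−1.217) = 0.2962.
C_S = 2.67×4.58/(1.40−2.67) × (0.09825−0.2962) = (-9.629)×(-0.1980) = 1.906 mol/L.
C_R = C_{R0}e^(−k₁τ) = 0.4500 mol/L, so C_T = C_{R0}−C_R−C_S = 2.224 mol/L; C_S/C_T = 0.857.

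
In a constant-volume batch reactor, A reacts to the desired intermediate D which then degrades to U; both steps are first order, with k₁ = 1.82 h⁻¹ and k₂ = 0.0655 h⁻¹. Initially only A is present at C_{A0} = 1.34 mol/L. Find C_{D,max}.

1.18 mol/L

At the optimum, C_{D,max}/C_{A0} = (k₁/k₂)^[k₂/(k₂−k₁)].
= (1.82/0.0655)^(0.0655/(0.0655−1.82)) = (27.79)^(-0.03733) = 0.8833.
C_{D,max} = 0.8833×1.34 = 1.18 mol/L.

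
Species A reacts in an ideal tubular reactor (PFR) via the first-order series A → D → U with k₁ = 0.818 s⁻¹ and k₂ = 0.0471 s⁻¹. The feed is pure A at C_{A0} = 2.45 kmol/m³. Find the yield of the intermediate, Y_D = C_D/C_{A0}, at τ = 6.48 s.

0.777

The intermediate concentration in a first-order A→B→C sequence is C_D = k₁C_{A0}(e^(−k₁τ) − e^(−k₂τ))/(k₂−k₁).
e^(−k₁τ) = e^(−0.818×6.48) = e^(−5.301) = 0.004988; e^(−k₂τ) = e^(−0.3052) = 0.7370.
C_D = 0.818×2.45/(0.0471−0.818) × (0.004988−0.7370) = (-2.600)×(-0.7320) = 1.903 kmol/m³.
Y_D = C_D/C_{A0} = 1.903/2.45 = 0.777.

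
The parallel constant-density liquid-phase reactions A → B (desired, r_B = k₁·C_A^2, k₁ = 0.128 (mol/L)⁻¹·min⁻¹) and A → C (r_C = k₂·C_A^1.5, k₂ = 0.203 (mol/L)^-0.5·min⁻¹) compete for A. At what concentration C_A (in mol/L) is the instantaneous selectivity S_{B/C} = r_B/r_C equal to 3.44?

29.8 mol/L

S_{B/C} = (k₁/k₂)·C_A^0.5 ⇒ C_A = (S·k₂/k₁)^(2).
= (3.44×0.203/0.128)^(2) = (5.456)^(2) = 29.8 mol/L.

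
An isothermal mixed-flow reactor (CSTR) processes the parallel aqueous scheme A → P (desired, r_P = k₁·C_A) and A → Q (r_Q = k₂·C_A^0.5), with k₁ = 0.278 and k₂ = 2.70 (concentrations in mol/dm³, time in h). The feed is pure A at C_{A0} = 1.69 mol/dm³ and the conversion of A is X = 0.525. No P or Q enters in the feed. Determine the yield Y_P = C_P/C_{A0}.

0.0443

Exit C_A = C_{A0}(1−X) = 1.69×0.475 = 0.8027 mol/dm³.
Rates in a CSTR are evaluated at the outlet concentration: r_P = 0.278×0.8027 = 0.2232, r_Q = 2.70×0.8027^0.5 = 2.419.
Fraction of consumed A going to P: r_P/(r_P+r_Q) = 0.08446.
C_P = 0.08446·C_{A0}·X = 0.08446×1.69×0.525 = 0.0749 mol/dm³; Y_P = C_P/C_{A0} = 0.0443.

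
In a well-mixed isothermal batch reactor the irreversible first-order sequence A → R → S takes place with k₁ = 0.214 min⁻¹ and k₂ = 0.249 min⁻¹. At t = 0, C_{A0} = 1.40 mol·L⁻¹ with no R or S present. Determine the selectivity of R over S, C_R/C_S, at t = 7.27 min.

0.581

Solving the coupled first-order balances gives C_R(t) = [k₁/(k₂−k₁)]·C_{A0}·(e^(−k₁t) − e^(−k₂t)).
e^(−k₁t) = e^(−0.214×7.27) = e^(−1.556) = 0.2110; e^(−k₂t) = e^(−1.810) = 0.1636.
C_R = 0.214×1.40/(0.249−0.214) × (0.2110−0.1636) = 8.560×0.04741 = 0.4058 mol·L⁻¹.
C_A = C_{A0}e^(−k₁t) = 0.2954 mol·L⁻¹, so C_S = C_{A0}−C_A−C_R = 0.6988 mol·L⁻¹; C_R/C_S = 0.581.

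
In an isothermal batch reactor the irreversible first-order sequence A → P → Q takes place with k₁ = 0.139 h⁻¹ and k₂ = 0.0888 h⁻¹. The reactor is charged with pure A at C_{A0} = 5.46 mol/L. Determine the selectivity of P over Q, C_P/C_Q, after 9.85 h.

The intermediate concentration in a first-order A→B→C sequence is C_P = k₁C_{A0}(e^(−k₁t) − e^(−k₂t))/(k₂−k₁).
e^(−k₁t) = e^(−0.139×9.85) = e^(−1.369) = 0.2543; e^(−k₂t) = e^(−0.8747) = 0.4170.
C_P = 0.139×5.46/(0.0888−0.139) × (0.2543−0.4170) = (-15.12)×(-0.1627) = 2.459 mol/L.
C_A = C_{A0}e^(−k₁t) = 1.389 mol/L, so C_Q = C_{A0}−C_A−C_P = 1.612 mol/L; C_P/C_Q = 1.53.

1.53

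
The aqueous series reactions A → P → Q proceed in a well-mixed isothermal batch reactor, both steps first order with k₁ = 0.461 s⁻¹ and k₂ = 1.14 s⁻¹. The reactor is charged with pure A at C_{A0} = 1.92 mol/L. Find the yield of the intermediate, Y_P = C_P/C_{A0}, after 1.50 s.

0.217

Solving the coupled first-order balances gives C_P(t) = [k₁/(k₂−k₁)]·C_{A0}·(e^(−k₁t) − e^(−k₂t)).
e^(−k₁t) = e^(−0.461×1.50) = e^(−0.6915) = 0.5008; e^(−k₂t) = e^(−1.710) = 0.1809.
C_P = 0.461×1.92/(1.14−0.461) × (0.5008−0.1809) = 1.304×0.3200 = 0.4171 mol/L.
Y_P = C_P/C_{A0} = 0.4171/1.92 = 0.217.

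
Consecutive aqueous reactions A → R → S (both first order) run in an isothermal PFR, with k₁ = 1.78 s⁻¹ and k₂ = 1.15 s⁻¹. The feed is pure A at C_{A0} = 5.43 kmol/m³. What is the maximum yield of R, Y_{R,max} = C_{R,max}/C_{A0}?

For a first-order series the maximum intermediate yield is C_{R,max}/C_{A0} = (k₁/k₂)^[k₂/(k₂−k₁)].
= (1.78/1.15)^(1.15/(1.15−1.78)) = (1.548)^(-1.825) = 0.4505.

0.450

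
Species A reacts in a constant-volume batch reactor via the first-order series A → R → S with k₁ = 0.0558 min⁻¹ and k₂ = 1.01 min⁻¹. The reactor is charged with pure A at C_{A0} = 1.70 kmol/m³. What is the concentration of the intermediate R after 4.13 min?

0.0774 kmol/m³

Solving the coupled first-order balances gives C_R(t) = [k₁/(k₂−k₁)]·C_{A0}·(e^(−k₁t) − e^(−k₂t)).
e^(−k₁t) = e^(−0.0558×4.13) = e^(−0.2305) = 0.7942; e^(−k₂t) = e^(−4.171) = 0.01543.
C_R = 0.0558×1.70/(1.01−0.0558) × (0.7942−0.01543) = 0.09941×0.7787 = 0.07742 kmol/m³.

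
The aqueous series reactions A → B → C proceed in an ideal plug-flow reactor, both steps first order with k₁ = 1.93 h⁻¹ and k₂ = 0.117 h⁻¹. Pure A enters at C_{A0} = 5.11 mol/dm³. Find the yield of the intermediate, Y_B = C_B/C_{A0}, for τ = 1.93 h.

For first-order series with pure A initially, C_B(τ) = k₁C_{A0}/(k₂−k₁)·(e^(−k₁τ) − e^(−k₂τ)).
e^(−k₁τ) = e^(−1.93×1.93) = e^(−3.725) = 0.02412; e^(−k₂τ) = e^(−0.2258) = 0.7979.
C_B = 1.93×5.11/(0.117−1.93) × (0.02412−0.7979) = (-5.440)×(-0.7738) = 4.209 mol/dm³.
Y_B = C_B/C_{A0} = 4.209/5.11 = 0.824.

0.824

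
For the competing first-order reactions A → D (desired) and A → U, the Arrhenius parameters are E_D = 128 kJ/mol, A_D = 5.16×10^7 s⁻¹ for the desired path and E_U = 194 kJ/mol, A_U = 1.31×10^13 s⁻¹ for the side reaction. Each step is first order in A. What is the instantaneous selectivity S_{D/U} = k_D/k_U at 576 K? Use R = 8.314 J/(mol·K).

Since both paths have the same order in A, the concentration cancels and S_{D/U} = k_D/k_U = (A_D/A_U)·exp[(E_U−E_D)/(RT)].
(E_U−E_D)/(RT) = (194−128)×10³/(8.314×576) = 66000/4789 = 13.78.
k_D/k_U = (5.16×10^7/1.31×10^13)·exp(13.78) = 3.939×10^-6 × 9.670×10^5 = 3.81.

3.81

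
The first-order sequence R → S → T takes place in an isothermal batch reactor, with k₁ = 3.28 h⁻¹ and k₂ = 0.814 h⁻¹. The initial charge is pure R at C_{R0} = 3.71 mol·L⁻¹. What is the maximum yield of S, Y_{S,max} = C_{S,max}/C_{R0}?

0.631

Evaluating C_S at t_opt = ln(k₂/k₁)/(k₂−k₁) gives C_{S,max}/C_{R0} = (k₁/k₂)^[k₂/(k₂−k₁)].
= (3.28/0.814)^(0.814/(0.814−3.28)) = (4.029)^(-0.3301) = 0.6313.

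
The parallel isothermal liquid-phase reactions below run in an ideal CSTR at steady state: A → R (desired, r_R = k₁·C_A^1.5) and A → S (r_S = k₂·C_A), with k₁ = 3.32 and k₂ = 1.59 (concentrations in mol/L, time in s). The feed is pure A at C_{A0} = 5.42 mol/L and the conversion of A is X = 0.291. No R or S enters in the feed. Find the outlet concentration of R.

1.27 mol/L

Exit C_A = C_{A0}(1−X) = 5.42×0.709 = 3.843 mol/L.
In a CSTR the entire volume is at exit conditions, so r_R = 3.32×3.843^1.5 = 25.01 and r_S = 1.59×3.843 = 6.110.
Fraction of consumed A going to R: r_R/(r_R+r_S) = 0.8037.
C_R = 0.8037·C_{A0}·X = 0.8037×5.42×0.291 = 1.27 mol/L.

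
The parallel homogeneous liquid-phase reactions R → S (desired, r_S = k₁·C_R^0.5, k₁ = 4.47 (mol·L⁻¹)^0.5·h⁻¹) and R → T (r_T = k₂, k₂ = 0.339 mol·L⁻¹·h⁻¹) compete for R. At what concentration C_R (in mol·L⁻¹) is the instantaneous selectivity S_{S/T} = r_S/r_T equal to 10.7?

S_{S/T} = (k₁/k₂)·C_R^0.5 ⇒ C_R = (S·k₂/k₁)^(2).
= (10.7×0.339/4.47)^(2) = (0.8115)^(2) = 0.658 mol·L⁻¹.

0.658 mol·L⁻¹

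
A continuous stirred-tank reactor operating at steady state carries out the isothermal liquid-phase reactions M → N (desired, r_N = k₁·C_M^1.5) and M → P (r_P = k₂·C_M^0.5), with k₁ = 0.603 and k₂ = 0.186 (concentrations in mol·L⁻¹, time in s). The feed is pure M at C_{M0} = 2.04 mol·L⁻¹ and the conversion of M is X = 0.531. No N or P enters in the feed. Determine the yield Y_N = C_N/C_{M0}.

Exit C_M = C_{M0}(1−X) = 2.04×0.469 = 0.9568 mol·L⁻¹.
Rates in a CSTR are evaluated at the outlet concentration: r_N = 0.603×0.9568^1.5 = 0.5643, r_P = 0.186×0.9568^0.5 = 0.1819.
Fraction of consumed M going to N: r_N/(r_N+r_P) = 0.7562.
C_N = 0.7562·C_{M0}·X = 0.7562×2.04×0.531 = 0.819 mol·L⁻¹; Y_N = C_N/C_{M0} = 0.402.

0.402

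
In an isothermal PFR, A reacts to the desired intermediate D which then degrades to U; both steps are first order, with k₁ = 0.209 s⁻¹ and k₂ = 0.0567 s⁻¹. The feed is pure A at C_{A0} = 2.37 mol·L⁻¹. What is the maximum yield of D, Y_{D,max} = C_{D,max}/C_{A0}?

For a first-order series the maximum intermediate yield is C_{D,max}/C_{A0} = (k₁/k₂)^[k₂/(k₂−k₁)].
= (0.209/0.0567)^(0.0567/(0.0567−0.209)) = (3.686)^(-0.3723) = 0.6153.

0.615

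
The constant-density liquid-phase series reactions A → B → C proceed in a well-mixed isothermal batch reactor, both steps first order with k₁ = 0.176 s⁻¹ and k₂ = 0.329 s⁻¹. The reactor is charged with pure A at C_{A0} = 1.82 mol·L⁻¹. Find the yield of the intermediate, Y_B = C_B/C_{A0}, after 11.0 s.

The intermediate concentration in a first-order A→B→C sequence is C_B = k₁C_{A0}(e^(−k₁t) − e^(−k₂t))/(k₂−k₁).
e^(−k₁t) = e^(−0.176×11.0) = e^(−1.936) = 0.1443; e^(−k₂t) = e^(−3.619) = 0.02681.
C_B = 0.176×1.82/(0.329−0.176) × (0.1443−0.02681) = 2.094×0.1175 = 0.2459 mol·L⁻¹.
Y_B = C_B/C_{A0} = 0.2459/1.82 = 0.135.

0.135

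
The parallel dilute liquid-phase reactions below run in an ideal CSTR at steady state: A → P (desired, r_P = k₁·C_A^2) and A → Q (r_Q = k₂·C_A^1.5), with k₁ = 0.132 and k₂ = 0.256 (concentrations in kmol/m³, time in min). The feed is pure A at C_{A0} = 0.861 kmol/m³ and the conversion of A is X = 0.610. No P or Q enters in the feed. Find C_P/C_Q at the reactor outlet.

0.299

Exit C_A = C_{A0}(1−X) = 0.861×0.390 = 0.3358 kmol/m³.
In a CSTR the entire volume is at exit conditions, so r_P = 0.132×0.3358^2 = 0.01488 and r_Q = 0.256×0.3358^1.5 = 0.04981.
Overall selectivity = C_P/C_Q = r_Pτ/(r_Qτ) = r_P/r_Q = 0.299.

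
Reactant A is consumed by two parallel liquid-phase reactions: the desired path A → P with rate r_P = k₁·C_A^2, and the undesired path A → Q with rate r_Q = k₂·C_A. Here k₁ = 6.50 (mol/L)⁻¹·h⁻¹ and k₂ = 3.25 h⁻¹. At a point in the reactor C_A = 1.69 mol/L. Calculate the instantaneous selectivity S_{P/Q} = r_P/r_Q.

S_{P/Q} = r_P/r_Q = (k₁·C_A^2)/(k₂·C_A) = (k₁/k₂)·C_A.
= (6.50×1.690^2) / (3.25×1.690) = 18.56/5.492 = 3.38.

3.38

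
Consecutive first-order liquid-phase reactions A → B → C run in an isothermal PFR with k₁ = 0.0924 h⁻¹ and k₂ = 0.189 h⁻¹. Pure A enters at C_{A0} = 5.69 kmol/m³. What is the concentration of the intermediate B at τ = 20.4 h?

0.711 kmol/m³

Solving the coupled first-order balances gives C_B(τ) = [k₁/(k₂−k₁)]·C_{A0}·(e^(−k₁τ) − e^(−k₂τ)).
e^(−k₁τ) = e^(−0.0924×20.4) = e^(−1.885) = 0.1518; e^(−k₂τ) = e^(−3.856) = 0.02116.
C_B = 0.0924×5.69/(0.189−0.0924) × (0.1518−0.02116) = 5.443×0.1307 = 0.7112 kmol/m³.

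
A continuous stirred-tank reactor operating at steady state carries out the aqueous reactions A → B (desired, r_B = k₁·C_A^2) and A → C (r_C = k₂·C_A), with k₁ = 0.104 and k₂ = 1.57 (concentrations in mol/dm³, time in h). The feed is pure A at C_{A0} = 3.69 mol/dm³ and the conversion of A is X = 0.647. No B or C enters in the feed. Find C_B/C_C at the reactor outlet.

Exit C_A = C_{A0}(1−X) = 3.69×0.353 = 1.303 mol/dm³.
Rates in a CSTR are evaluated at the outlet concentration: r_B = 0.104×1.303^2 = 0.1765, r_C = 1.57×1.303 = 2.045.
Overall selectivity = C_B/C_C = r_Bτ/(r_Cτ) = r_B/r_C = 0.0863.

0.0863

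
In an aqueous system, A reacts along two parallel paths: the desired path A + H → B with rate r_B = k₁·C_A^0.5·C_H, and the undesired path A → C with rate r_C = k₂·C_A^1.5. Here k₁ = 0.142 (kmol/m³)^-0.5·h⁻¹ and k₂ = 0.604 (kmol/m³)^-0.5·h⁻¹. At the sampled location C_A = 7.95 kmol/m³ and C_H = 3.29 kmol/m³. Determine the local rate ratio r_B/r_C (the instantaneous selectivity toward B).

S_{B/C} = r_B/r_C = (k₁·C_A^0.5·C_H)/(k₂·C_A^1.5) = (k₁/k₂)·C_A⁻¹·C_H.
= (0.142×7.950^0.5×3.290) / (0.604×7.950^1.5) = 1.317/13.54 = 0.0973.
The undesired path is higher order in A, so low C_A (CSTR or dilute feed) favours B.

0.0973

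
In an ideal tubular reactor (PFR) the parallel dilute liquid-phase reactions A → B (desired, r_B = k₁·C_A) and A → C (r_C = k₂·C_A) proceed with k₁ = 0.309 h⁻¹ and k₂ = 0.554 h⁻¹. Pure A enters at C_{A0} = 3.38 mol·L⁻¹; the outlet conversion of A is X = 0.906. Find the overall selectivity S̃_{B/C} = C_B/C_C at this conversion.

0.558

C_A = C_{A0}(1−X) = 0.3177 mol·L⁻¹.
Both paths are first order in A, so the instantaneous fraction to B is constant: dC_B/d(−C_A) = k₁/(k₁+k₂) = 0.3581.
C_B = 0.3581·(C_{A0}−C_A) = 0.3581×3.062 = 1.10 mol·L⁻¹.
C_C = (C_{A0}−C_A)−C_B = 1.966 mol·L⁻¹; S̃_{B/C} = 1.096/1.966 = 0.558.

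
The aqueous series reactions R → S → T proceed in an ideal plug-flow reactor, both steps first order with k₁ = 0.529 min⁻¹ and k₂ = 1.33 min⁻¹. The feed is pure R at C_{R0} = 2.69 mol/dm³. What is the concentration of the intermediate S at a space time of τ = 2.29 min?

The intermediate concentration in a first-order A→B→C sequence is C_S = k₁C_{R0}(e^(−k₁τ) − e^(−k₂τ))/(k₂−k₁).
e^(−k₁τ) = e^(−0.529×2.29) = e^(−1.211) = 0.2978; e^(−k₂τ) = e^(−3.046) = 0.04756.
C_S = 0.529×2.69/(1.33−0.529) × (0.2978−0.04756) = 1.777×0.2502 = 0.4445 mol/dm³.

0.445 mol/dm³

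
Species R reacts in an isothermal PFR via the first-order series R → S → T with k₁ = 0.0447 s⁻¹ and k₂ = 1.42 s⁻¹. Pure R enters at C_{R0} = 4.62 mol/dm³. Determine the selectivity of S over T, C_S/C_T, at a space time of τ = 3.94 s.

The intermediate concentration in a first-order A→B→C sequence is C_S = k₁C_{R0}(e^(−k₁τ) − e^(−k₂τ))/(k₂−k₁).
e^(−k₁τ) = e^(−0.0447×3.94) = e^(−0.1761) = 0.8385; e^(−k₂τ) = e^(−5.595) = 0.003717.
C_S = 0.0447×4.62/(1.42−0.0447) × (0.8385−0.003717) = 0.1502×0.8348 = 0.1254 mol/dm³.
C_R = C_{R0}e^(−k₁τ) = 3.874 mol/dm³, so C_T = C_{R0}−C_R−C_S = 0.6207 mol/dm³; C_S/C_T = 0.202.

0.202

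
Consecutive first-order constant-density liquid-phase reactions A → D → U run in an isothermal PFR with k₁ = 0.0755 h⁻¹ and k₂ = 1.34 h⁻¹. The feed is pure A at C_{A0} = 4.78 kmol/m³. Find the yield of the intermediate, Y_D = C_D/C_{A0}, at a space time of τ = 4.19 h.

Solving the coupled first-order balances gives C_D(τ) = [k₁/(k₂−k₁)]·C_{A0}·(e^(−k₁τ) − e^(−k₂τ)).
e^(−k₁τ) = e^(−0.0755×4.19) = e^(−0.3163) = 0.7288; e^(−k₂τ) = e^(−5.615) = 0.003644.
C_D = 0.0755×4.78/(1.34−0.0755) × (0.7288−0.003644) = 0.2854×0.7252 = 0.2070 kmol/m³.
Y_D = C_D/C_{A0} = 0.2070/4.78 = 0.0433.

0.0433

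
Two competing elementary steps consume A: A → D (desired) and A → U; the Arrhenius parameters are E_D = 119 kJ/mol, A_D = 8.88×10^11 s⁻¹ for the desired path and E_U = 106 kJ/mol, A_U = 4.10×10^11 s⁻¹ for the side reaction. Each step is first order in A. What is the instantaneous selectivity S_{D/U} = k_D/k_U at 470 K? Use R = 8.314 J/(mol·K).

0.0778

Since both paths have the same order in A, the concentration cancels and S_{D/U} = k_D/k_U = (A_D/A_U)·exp[(E_U−E_D)/(RT)].
(E_U−E_D)/(RT) = (106−119)×10³/(8.314×470) = -13000/3908 = -3.327.
k_D/k_U = (8.88×10^11/4.10×10^11)·exp(-3.327) = 2.166 × 0.03591 = 0.0778.
Since E_D > E_U, raising the temperature improves selectivity toward D.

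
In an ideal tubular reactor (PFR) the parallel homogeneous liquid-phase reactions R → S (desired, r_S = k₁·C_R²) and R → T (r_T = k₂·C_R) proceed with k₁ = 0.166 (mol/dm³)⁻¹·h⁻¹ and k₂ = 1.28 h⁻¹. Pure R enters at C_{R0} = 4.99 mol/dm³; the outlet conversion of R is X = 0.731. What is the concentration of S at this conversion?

1.04 mol/dm³

C_R = C_{R0}(1−X) = 1.342 mol/dm³.
Along a PFR/batch, dC_T/dC_R = −r_T/(r_S+r_T) = −k₂/(k₂+k₁·C_R).
Integrating from C_{R0} to C_R: C_T = (1.28/0.166)·ln[(1.28+0.166·4.99)/(1.28+0.166·1.34)] = 7.711·ln(2.108/1.503) = 2.611 mol/dm³.
Then C_S = (C_{R0}−C_R) − C_T = 3.648 − 2.611 = 1.037 mol/dm³.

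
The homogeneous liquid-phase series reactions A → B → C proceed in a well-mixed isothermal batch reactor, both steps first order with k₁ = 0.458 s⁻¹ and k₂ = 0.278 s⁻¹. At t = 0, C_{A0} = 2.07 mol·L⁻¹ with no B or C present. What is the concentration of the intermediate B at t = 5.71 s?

0.692 mol·L⁻¹

Solving the coupled first-order balances gives C_B(t) = [k₁/(k₂−k₁)]·C_{A0}·(e^(−k₁t) − e^(−k₂t)).
e^(−k₁t) = e^(−0.458×5.71) = e^(−2.615) = 0.07315; e^(−k₂t) = e^(−1.587) = 0.2045.
C_B = 0.458×2.07/(0.278−0.458) × (0.07315−0.2045) = (-5.267)×(-0.1313) = 0.6916 mol·L⁻¹.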